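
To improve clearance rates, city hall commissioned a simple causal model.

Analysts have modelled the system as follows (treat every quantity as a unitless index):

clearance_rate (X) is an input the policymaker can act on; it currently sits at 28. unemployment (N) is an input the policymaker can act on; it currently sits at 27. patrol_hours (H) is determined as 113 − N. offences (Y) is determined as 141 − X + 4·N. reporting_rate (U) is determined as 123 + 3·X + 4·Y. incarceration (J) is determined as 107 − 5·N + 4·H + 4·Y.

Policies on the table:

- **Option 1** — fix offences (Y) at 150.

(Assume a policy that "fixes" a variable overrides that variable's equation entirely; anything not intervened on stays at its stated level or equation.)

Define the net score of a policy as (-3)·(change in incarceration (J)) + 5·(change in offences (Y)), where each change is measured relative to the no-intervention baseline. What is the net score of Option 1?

Baseline:
  X = 28
  N = 27
  H = 113 − 27 = 86
  Y = 141 − 28 + 4·27 = 221
  J = 107 − 5·27 + 4·86 + 4·221 = 1200
Option 1 (Y := 150):
  X = 28
  N = 27
  H = 113 − 27 = 86
  Y = 150
  J = 107 − 5·27 + 4·86 + 4·150 = 916
ΔJ = 916 − 1200 = -284; ΔY = 150 − 221 = -71
Score = (-3)·(-284) + 5·(-71) = 497

497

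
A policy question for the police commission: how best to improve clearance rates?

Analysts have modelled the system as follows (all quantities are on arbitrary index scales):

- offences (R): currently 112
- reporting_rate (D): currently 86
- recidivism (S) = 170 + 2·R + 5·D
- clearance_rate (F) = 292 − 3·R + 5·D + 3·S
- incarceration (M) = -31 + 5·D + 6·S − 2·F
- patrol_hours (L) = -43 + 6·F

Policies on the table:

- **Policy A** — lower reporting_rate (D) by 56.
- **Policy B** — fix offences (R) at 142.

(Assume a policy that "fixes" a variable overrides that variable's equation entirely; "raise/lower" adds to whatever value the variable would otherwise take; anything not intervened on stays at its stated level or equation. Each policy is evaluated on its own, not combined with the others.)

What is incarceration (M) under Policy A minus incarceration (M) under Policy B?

100

Policy A (D − 56):
  R = 112
  D = 86 − 56 = 30
  S = 170 + 2·112 + 5·30 = 544
  F = 292 − 3·112 + 5·30 + 3·544 = 1738
  M = -31 + 5·30 + 6·544 − 2·1738 = -93
Policy B (R := 142):
  R = 142
  D = 86
  S = 170 + 2·142 + 5·86 = 884
  F = 292 − 3·142 + 5·86 + 3·884 = 2948
  M = -31 + 5·86 + 6·884 − 2·2948 = -193
M: -93 − (-193) = 100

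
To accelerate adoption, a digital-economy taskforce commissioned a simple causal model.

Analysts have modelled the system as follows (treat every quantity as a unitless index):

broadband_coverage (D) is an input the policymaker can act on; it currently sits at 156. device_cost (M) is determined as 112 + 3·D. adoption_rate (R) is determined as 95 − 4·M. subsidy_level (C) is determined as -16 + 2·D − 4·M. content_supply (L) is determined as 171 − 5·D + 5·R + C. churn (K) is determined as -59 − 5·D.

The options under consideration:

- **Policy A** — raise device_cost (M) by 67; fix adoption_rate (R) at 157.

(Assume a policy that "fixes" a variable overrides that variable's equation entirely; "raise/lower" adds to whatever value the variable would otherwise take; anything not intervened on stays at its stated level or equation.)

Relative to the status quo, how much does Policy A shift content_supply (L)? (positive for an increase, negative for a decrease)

Baseline:
  D = 156
  M = 112 + 3·156 = 580
  R = 95 − 4·580 = -2225
  C = -16 + 2·156 − 4·580 = -2024
  L = 171 − 5·156 + 5·(-2225) + (-2024) = -13758
Policy A (M + 67, R := 157):
  D = 156
  M = 112 + 3·156 (+67 from intervention) = 647
  R = 157
  C = -16 + 2·156 − 4·647 = -2292
  L = 171 − 5·156 + 5·157 + (-2292) = -2116
Change in L: -2116 − (-13758) = 11642

11642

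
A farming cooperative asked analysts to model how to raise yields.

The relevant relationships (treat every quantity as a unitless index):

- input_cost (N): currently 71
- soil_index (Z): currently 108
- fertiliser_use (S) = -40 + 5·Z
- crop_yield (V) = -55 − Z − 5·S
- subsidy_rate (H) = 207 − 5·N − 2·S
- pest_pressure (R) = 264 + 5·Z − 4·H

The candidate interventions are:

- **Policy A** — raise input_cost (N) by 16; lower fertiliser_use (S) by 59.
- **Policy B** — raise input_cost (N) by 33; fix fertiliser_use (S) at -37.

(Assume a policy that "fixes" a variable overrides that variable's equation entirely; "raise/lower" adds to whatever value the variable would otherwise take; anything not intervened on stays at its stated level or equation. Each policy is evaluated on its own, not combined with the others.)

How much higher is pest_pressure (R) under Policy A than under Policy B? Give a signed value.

Policy A (N + 16, S − 59):
  N = 71 + 16 = 87
  Z = 108
  S = -40 + 5·108 (−59 from intervention) = 441
  H = 207 − 5·87 − 2·441 = -1110
  R = 264 + 5·108 − 4·(-1110) = 5244
Policy B (N + 33, S := -37):
  N = 71 + 33 = 104
  Z = 108
  S = -37
  H = 207 − 5·104 − 2·(-37) = -239
  R = 264 + 5·108 − 4·(-239) = 1760
R: 5244 − 1760 = 3484

3484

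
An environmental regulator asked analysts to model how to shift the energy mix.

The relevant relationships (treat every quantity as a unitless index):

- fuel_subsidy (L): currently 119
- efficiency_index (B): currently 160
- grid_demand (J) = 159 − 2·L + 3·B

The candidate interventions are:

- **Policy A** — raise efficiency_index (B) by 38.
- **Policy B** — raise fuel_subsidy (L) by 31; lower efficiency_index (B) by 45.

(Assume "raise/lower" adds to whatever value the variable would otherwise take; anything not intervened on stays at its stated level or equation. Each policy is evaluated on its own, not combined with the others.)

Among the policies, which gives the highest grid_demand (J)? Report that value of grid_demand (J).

515

Policy A (B + 38):
  L = 119
  B = 160 + 38 = 198
  J = 159 − 2·119 + 3·198 = 515
Policy B (L + 31, B − 45):
  L = 119 + 31 = 150
  B = 160 − 45 = 115
  J = 159 − 2·150 + 3·115 = 204
Comparing — Policy A: J=515, Policy B: J=204. Highest is 515 (Policy A).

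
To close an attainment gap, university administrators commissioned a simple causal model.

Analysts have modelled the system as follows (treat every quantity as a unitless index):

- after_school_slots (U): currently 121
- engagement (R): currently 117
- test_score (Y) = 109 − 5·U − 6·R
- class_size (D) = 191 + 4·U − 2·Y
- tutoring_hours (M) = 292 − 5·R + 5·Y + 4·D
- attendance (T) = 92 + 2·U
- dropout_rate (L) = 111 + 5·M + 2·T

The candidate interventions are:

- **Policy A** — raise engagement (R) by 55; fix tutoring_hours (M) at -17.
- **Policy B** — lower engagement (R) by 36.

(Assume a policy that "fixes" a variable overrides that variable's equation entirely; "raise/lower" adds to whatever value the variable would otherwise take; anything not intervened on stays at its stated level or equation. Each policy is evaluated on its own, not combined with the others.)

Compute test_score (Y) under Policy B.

-982

Policy B (R − 36):
  U = 121
  R = 117 − 36 = 81
  Y = 109 − 5·121 − 6·81 = -982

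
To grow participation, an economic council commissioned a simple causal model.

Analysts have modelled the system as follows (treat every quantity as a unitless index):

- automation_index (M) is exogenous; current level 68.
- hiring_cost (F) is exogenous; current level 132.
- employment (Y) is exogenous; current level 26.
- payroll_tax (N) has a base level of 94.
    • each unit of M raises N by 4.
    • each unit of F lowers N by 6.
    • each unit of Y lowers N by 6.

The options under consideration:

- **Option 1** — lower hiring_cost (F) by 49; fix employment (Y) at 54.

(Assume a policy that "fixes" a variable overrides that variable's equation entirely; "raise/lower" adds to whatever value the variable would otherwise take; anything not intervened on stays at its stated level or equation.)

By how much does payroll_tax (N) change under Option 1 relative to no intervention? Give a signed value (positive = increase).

126

Baseline:
  M = 68
  F = 132
  Y = 26
  N = 94 + 4·68 − 6·132 − 6·26 = -582
Option 1 (F − 49, Y := 54):
  M = 68
  F = 132 − 49 = 83
  Y = 54
  N = 94 + 4·68 − 6·83 − 6·54 = -456
Change in N: -456 − (-582) = 126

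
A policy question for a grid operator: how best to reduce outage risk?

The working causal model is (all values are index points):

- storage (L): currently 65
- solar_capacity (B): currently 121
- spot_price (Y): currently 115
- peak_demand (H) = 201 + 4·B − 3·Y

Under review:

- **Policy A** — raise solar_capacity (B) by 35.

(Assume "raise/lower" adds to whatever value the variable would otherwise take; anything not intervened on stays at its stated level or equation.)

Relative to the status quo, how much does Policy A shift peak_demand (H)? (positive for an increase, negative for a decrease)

Baseline:
  B = 121
  Y = 115
  H = 201 + 4·121 − 3·115 = 340
Policy A (B + 35):
  B = 121 + 35 = 156
  Y = 115
  H = 201 + 4·156 − 3·115 = 480
Change in H: 480 − 340 = 140

140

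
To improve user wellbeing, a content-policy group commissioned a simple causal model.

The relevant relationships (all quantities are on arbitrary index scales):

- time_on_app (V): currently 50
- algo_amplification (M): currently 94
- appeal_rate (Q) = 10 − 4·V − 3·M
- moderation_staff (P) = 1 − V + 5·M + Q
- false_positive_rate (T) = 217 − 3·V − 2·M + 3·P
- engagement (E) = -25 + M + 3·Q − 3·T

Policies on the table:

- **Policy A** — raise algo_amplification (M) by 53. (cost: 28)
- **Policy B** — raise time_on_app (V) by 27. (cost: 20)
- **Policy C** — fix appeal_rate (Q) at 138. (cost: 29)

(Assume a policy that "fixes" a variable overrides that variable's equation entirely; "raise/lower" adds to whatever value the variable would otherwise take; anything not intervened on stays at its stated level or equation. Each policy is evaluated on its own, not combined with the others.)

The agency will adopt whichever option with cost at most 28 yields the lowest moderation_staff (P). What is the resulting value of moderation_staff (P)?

Policy A (M + 53):
  V = 50
  M = 94 + 53 = 147
  Q = 10 − 4·50 − 3·147 = -631
  P = 1 − 50 + 5·147 + (-631) = 55
Policy B (V + 27):
  V = 50 + 27 = 77
  M = 94
  Q = 10 − 4·77 − 3·94 = -580
  P = 1 − 77 + 5·94 + (-580) = -186
Comparing — Policy A: P=55, Policy B: P=-186. Lowest is -186 (Policy B).

-186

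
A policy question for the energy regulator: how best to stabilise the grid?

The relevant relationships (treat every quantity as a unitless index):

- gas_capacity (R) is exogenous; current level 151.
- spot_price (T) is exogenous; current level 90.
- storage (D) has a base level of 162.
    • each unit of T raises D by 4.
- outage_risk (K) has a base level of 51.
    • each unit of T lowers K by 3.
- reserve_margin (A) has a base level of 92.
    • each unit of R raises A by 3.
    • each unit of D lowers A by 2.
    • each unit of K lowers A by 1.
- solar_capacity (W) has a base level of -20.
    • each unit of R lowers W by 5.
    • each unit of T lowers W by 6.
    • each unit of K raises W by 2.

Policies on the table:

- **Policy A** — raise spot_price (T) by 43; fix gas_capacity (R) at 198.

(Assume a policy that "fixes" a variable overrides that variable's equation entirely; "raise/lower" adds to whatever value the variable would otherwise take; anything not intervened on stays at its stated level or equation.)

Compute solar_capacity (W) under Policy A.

-2504

Policy A (T + 43, R := 198):
  R = 198
  T = 90 + 43 = 133
  K = 51 − 3·133 = -348
  W = -20 − 5·198 − 6·133 + 2·(-348) = -2504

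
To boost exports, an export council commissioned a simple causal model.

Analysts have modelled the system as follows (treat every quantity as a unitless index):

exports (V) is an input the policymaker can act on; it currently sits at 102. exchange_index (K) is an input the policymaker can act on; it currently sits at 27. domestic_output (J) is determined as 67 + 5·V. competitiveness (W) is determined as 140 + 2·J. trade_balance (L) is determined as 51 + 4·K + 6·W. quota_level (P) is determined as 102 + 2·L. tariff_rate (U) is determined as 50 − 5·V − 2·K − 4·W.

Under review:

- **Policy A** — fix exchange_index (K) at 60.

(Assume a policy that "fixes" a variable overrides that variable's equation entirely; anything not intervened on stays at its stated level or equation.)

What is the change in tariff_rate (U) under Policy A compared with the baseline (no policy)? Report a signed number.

Baseline:
  V = 102
  K = 27
  J = 67 + 5·102 = 577
  W = 140 + 2·577 = 1294
  U = 50 − 5·102 − 2·27 − 4·1294 = -5690
Policy A (K := 60):
  V = 102
  K = 60
  J = 67 + 5·102 = 577
  W = 140 + 2·577 = 1294
  U = 50 − 5·102 − 2·60 − 4·1294 = -5756
Change in U: -5756 − (-5690) = -66

-66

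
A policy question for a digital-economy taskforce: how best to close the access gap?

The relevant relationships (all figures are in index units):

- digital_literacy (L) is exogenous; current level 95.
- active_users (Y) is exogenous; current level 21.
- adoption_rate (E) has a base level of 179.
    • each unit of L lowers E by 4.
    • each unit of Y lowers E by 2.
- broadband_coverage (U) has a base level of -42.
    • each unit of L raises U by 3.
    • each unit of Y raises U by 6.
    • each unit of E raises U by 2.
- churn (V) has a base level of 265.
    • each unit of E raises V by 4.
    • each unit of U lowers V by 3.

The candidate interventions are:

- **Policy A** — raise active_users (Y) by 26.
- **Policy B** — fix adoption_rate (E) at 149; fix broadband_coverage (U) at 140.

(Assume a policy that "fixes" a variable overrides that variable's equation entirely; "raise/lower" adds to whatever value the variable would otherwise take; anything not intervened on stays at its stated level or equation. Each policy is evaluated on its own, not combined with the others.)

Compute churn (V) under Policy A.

Policy A (Y + 26):
  L = 95
  Y = 21 + 26 = 47
  E = 179 − 4·95 − 2·47 = -295
  U = -42 + 3·95 + 6·47 + 2·(-295) = -65
  V = 265 + 4·(-295) − 3·(-65) = -720

-720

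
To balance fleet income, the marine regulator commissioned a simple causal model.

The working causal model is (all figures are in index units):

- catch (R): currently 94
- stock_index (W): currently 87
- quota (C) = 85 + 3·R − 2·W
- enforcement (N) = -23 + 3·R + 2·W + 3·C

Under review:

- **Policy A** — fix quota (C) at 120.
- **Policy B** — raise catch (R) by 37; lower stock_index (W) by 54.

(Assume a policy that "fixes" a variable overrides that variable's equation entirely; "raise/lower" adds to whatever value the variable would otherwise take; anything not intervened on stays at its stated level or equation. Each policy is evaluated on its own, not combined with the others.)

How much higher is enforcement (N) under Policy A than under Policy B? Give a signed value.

-879

Policy A (C := 120):
  R = 94
  W = 87
  C = 120
  N = -23 + 3·94 + 2·87 + 3·120 = 793
Policy B (R + 37, W − 54):
  R = 94 + 37 = 131
  W = 87 − 54 = 33
  C = 85 + 3·131 − 2·33 = 412
  N = -23 + 3·131 + 2·33 + 3·412 = 1672
N: 793 − 1672 = -879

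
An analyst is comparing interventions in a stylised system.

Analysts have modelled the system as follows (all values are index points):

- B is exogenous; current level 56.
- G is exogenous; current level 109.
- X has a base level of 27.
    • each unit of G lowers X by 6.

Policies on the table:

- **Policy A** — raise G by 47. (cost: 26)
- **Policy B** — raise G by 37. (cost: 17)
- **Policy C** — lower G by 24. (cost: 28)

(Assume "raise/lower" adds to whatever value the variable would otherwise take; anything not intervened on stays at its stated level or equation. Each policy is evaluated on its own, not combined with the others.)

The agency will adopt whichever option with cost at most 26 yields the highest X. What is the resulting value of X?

-849

Policy A (G + 47):
  G = 109 + 47 = 156
  X = 27 − 6·156 = -909
Policy B (G + 37):
  G = 109 + 37 = 146
  X = 27 − 6·146 = -849
Comparing — Policy A: X=-909, Policy B: X=-849. Highest is -849 (Policy B).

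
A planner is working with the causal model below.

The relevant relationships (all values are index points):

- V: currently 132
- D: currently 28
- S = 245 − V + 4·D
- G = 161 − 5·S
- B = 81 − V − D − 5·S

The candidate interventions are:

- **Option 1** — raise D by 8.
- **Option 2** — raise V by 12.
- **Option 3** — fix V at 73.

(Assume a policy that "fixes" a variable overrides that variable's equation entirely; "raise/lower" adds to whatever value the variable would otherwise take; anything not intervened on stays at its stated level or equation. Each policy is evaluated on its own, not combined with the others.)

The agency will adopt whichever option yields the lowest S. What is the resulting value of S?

Option 1 (D + 8):
  V = 132
  D = 28 + 8 = 36
  S = 245 − 132 + 4·36 = 257
Option 2 (V + 12):
  V = 132 + 12 = 144
  D = 28
  S = 245 − 144 + 4·28 = 213
Option 3 (V := 73):
  V = 73
  D = 28
  S = 245 − 73 + 4·28 = 284
Comparing — Option 1: S=257, Option 2: S=213, Option 3: S=284. Lowest is 213 (Option 2).

213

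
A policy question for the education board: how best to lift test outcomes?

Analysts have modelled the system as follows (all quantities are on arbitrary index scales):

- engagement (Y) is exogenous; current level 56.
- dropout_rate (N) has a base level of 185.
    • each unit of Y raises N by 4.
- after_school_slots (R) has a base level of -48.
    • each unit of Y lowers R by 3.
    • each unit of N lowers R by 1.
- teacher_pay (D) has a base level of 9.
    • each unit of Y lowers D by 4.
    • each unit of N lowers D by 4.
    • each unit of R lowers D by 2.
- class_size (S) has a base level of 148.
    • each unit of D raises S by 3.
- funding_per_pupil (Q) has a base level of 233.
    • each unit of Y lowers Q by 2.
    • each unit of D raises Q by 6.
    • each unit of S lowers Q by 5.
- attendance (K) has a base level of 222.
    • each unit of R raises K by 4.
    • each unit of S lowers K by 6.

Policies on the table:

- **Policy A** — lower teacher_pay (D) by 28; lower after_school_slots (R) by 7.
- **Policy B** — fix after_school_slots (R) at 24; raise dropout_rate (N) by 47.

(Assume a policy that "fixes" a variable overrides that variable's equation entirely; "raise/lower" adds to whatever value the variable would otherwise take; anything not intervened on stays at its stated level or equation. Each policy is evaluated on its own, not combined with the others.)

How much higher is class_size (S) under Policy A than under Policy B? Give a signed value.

Policy A (D − 28, R − 7):
  Y = 56
  N = 185 + 4·56 = 409
  R = -48 − 3·56 − 409 (−7 from intervention) = -632
  D = 9 − 4·56 − 4·409 − 2·(-632) (−28 from intervention) = -615
  S = 148 + 3·(-615) = -1697
Policy B (R := 24, N + 47):
  Y = 56
  N = 185 + 4·56 (+47 from intervention) = 456
  R = 24
  D = 9 − 4·56 − 4·456 − 2·24 = -2087
  S = 148 + 3·(-2087) = -6113
S: -1697 − (-6113) = 4416

4416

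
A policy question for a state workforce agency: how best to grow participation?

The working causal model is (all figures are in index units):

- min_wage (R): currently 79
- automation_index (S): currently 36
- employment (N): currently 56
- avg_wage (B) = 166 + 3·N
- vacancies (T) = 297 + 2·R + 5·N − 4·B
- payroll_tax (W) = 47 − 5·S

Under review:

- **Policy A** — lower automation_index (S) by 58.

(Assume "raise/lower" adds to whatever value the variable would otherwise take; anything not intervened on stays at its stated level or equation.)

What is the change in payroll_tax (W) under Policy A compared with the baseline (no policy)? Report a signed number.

Baseline:
  S = 36
  W = 47 − 5·36 = -133
Policy A (S − 58):
  S = 36 − 58 = -22
  W = 47 − 5·(-22) = 157
Change in W: 157 − (-133) = 290

290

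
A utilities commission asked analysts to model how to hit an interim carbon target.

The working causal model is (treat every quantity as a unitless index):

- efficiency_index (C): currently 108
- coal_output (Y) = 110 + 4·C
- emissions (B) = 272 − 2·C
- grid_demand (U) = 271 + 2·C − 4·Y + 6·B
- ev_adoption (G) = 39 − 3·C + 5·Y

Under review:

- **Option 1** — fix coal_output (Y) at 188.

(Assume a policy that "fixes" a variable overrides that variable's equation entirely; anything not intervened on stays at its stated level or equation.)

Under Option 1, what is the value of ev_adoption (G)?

Option 1 (Y := 188):
  C = 108
  Y = 188
  G = 39 − 3·108 + 5·188 = 655

655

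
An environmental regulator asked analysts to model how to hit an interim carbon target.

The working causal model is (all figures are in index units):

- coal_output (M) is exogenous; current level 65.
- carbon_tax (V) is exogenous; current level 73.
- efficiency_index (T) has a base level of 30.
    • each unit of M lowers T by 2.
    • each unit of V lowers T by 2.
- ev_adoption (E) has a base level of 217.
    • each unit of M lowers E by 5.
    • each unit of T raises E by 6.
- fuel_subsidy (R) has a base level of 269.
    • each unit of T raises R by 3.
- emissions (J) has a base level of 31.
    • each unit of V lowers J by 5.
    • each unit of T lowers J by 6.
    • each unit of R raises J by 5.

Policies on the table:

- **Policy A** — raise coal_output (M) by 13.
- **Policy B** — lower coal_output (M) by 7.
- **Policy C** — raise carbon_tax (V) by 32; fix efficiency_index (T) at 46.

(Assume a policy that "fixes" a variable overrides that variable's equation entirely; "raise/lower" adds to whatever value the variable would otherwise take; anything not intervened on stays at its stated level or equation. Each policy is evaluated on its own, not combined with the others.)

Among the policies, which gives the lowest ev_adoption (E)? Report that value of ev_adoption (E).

Policy A (M + 13):
  M = 65 + 13 = 78
  V = 73
  T = 30 − 2·78 − 2·73 = -272
  E = 217 − 5·78 + 6·(-272) = -1805
Policy B (M − 7):
  M = 65 − 7 = 58
  V = 73
  T = 30 − 2·58 − 2·73 = -232
  E = 217 − 5·58 + 6·(-232) = -1465
Policy C (V + 32, T := 46):
  M = 65
  V = 73 + 32 = 105
  T = 46
  E = 217 − 5·65 + 6·46 = 168
Comparing — Policy A: E=-1805, Policy B: E=-1465, Policy C: E=168. Lowest is -1805 (Policy A).

-1805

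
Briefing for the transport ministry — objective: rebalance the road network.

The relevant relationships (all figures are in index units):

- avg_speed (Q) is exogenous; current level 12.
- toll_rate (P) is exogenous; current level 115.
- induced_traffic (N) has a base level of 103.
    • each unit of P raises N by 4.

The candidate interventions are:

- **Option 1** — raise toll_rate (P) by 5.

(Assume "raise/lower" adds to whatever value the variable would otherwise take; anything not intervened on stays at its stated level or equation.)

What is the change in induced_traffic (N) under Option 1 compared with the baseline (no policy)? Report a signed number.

Baseline:
  P = 115
  N = 103 + 4·115 = 563
Option 1 (P + 5):
  P = 115 + 5 = 120
  N = 103 + 4·120 = 583
Change in N: 583 − 563 = 20

20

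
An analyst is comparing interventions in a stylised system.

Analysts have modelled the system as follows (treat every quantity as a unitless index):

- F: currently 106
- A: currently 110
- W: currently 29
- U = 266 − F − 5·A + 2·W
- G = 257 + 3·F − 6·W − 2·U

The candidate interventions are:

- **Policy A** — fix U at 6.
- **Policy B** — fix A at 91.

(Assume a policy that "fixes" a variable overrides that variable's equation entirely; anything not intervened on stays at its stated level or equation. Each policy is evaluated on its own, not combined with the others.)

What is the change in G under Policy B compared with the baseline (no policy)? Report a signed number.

-190

Baseline:
  F = 106
  A = 110
  W = 29
  U = 266 − 106 − 5·110 + 2·29 = -332
  G = 257 + 3·106 − 6·29 − 2·(-332) = 1065
Policy B (A := 91):
  F = 106
  A = 91
  W = 29
  U = 266 − 106 − 5·91 + 2·29 = -237
  G = 257 + 3·106 − 6·29 − 2·(-237) = 875
Change in G: 875 − 1065 = -190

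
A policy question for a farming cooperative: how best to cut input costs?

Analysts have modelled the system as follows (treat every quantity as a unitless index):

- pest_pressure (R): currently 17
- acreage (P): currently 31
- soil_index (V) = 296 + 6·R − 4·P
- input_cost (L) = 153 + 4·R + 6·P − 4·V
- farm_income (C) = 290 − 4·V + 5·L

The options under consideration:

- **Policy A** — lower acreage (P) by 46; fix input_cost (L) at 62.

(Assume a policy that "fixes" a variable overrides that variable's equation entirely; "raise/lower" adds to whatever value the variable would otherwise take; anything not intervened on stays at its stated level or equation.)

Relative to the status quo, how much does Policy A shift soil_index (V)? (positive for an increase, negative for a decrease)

184

Baseline:
  R = 17
  P = 31
  V = 296 + 6·17 − 4·31 = 274
Policy A (P − 46, L := 62):
  R = 17
  P = 31 − 46 = -15
  V = 296 + 6·17 − 4·(-15) = 458
Change in V: 458 − 274 = 184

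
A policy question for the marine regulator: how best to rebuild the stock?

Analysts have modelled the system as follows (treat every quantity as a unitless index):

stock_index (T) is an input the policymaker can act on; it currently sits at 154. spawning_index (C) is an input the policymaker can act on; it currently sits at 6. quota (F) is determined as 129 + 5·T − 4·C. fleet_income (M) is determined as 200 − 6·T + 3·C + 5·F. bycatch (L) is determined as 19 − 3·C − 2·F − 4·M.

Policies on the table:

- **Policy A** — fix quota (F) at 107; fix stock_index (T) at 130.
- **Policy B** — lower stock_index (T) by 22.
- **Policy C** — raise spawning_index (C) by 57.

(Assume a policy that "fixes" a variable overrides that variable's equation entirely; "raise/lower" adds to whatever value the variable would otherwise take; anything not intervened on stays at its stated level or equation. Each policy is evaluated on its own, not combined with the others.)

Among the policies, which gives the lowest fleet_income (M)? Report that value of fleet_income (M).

-27

Policy A (F := 107, T := 130):
  T = 130
  C = 6
  F = 107
  M = 200 − 6·130 + 3·6 + 5·107 = -27
Policy B (T − 22):
  T = 154 − 22 = 132
  C = 6
  F = 129 + 5·132 − 4·6 = 765
  M = 200 − 6·132 + 3·6 + 5·765 = 3251
Policy C (C + 57):
  T = 154
  C = 6 + 57 = 63
  F = 129 + 5·154 − 4·63 = 647
  M = 200 − 6·154 + 3·63 + 5·647 = 2700
Comparing — Policy A: M=-27, Policy B: M=3251, Policy C: M=2700. Lowest is -27 (Policy A).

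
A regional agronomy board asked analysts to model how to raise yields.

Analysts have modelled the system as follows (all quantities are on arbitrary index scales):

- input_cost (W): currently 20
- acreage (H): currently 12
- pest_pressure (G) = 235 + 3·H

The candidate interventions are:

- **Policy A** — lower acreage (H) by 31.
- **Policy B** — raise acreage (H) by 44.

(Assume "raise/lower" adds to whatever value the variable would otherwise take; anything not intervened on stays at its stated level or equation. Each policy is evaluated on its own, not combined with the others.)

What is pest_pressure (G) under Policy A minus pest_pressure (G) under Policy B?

-225

Policy A (H − 31):
  H = 12 − 31 = -19
  G = 235 + 3·(-19) = 178
Policy B (H + 44):
  H = 12 + 44 = 56
  G = 235 + 3·56 = 403
G: 178 − 403 = -225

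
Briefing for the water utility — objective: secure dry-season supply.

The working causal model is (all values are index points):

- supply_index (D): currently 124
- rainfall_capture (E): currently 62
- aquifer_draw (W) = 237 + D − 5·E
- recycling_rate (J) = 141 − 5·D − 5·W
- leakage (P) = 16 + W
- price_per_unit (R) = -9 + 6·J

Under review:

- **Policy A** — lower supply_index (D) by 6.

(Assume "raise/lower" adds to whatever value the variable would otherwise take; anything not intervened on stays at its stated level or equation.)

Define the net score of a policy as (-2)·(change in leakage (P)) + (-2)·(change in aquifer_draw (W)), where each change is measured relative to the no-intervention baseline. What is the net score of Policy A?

Baseline:
  D = 124
  E = 62
  W = 237 + 124 − 5·62 = 51
  P = 16 + 51 = 67
Policy A (D − 6):
  D = 124 − 6 = 118
  E = 62
  W = 237 + 118 − 5·62 = 45
  P = 16 + 45 = 61
ΔP = 61 − 67 = -6; ΔW = 45 − 51 = -6
Score = (-2)·(-6) + (-2)·(-6) = 24

24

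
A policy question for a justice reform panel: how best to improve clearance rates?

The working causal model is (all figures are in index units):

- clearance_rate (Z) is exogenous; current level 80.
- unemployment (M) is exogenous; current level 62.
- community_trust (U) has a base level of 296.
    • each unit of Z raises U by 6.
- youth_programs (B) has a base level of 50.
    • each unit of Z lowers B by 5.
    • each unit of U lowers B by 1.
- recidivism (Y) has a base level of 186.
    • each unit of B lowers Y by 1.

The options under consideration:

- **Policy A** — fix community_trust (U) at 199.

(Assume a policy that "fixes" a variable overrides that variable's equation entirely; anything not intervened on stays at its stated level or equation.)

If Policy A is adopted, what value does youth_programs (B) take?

Policy A (U := 199):
  Z = 80
  U = 199
  B = 50 − 5·80 − 199 = -549

-549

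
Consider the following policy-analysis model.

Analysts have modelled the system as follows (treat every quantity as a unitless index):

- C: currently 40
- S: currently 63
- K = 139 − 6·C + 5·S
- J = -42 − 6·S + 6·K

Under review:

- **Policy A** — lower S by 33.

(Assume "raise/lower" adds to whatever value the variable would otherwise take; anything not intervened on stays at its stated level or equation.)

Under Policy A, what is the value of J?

Policy A (S − 33):
  C = 40
  S = 63 − 33 = 30
  K = 139 − 6·40 + 5·30 = 49
  J = -42 − 6·30 + 6·49 = 72

72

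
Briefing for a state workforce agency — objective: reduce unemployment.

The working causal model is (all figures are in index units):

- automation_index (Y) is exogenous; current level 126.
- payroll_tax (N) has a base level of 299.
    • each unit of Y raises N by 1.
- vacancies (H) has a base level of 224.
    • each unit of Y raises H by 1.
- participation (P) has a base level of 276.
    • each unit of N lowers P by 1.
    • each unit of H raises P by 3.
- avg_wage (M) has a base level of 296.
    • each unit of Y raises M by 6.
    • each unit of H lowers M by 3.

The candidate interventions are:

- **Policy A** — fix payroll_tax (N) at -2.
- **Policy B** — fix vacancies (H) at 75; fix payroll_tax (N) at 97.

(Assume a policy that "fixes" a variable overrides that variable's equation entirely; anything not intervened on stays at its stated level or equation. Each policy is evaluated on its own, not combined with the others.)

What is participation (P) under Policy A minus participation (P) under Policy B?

924

Policy A (N := -2):
  Y = 126
  N = -2
  H = 224 + 126 = 350
  P = 276 − (-2) + 3·350 = 1328
Policy B (H := 75, N := 97):
  Y = 126
  N = 97
  H = 75
  P = 276 − 97 + 3·75 = 404
P: 1328 − 404 = 924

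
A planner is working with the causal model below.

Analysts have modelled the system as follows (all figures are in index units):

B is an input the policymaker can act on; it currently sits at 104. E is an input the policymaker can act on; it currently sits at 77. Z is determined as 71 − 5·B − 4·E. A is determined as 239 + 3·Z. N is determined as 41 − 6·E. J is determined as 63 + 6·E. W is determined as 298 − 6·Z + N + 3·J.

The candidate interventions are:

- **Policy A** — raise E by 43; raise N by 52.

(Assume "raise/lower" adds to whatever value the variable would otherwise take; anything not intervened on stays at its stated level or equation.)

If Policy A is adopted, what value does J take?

Policy A (E + 43, N + 52):
  E = 77 + 43 = 120
  J = 63 + 6·120 = 783

783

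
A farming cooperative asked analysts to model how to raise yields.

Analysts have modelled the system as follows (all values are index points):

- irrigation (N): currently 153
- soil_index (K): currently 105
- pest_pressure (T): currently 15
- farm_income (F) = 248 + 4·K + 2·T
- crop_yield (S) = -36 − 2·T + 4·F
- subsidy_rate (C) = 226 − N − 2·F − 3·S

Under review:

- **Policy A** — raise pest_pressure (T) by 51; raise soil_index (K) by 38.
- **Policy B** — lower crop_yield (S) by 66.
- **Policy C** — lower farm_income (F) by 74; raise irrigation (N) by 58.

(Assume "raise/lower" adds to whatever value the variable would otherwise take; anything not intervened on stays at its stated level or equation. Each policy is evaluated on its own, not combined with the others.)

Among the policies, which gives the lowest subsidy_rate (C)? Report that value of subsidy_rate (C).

-12751

Policy A (T + 51, K + 38):
  N = 153
  K = 105 + 38 = 143
  T = 15 + 51 = 66
  F = 248 + 4·143 + 2·66 = 952
  S = -36 − 2·66 + 4·952 = 3640
  C = 226 − 153 − 2·952 − 3·3640 = -12751
Policy B (S − 66):
  N = 153
  K = 105
  T = 15
  F = 248 + 4·105 + 2·15 = 698
  S = -36 − 2·15 + 4·698 (−66 from intervention) = 2660
  C = 226 − 153 − 2·698 − 3·2660 = -9303
Policy C (F − 74, N + 58):
  N = 153 + 58 = 211
  K = 105
  T = 15
  F = 248 + 4·105 + 2·15 (−74 from intervention) = 624
  S = -36 − 2·15 + 4·624 = 2430
  C = 226 − 211 − 2·624 − 3·2430 = -8523
Comparing — Policy A: C=-12751, Policy B: C=-9303, Policy C: C=-8523. Lowest is -12751 (Policy A).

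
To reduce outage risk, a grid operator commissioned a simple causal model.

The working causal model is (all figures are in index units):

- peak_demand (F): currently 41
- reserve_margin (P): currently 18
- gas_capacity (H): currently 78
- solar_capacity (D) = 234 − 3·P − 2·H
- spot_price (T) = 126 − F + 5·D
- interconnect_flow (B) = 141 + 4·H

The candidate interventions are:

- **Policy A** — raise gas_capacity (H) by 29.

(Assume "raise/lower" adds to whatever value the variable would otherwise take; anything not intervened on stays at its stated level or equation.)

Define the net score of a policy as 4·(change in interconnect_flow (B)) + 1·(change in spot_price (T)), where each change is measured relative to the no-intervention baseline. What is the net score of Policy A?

174

Baseline:
  F = 41
  P = 18
  H = 78
  D = 234 − 3·18 − 2·78 = 24
  T = 126 − 41 + 5·24 = 205
  B = 141 + 4·78 = 453
Policy A (H + 29):
  F = 41
  P = 18
  H = 78 + 29 = 107
  D = 234 − 3·18 − 2·107 = -34
  T = 126 − 41 + 5·(-34) = -85
  B = 141 + 4·107 = 569
ΔB = 569 − 453 = 116; ΔT = -85 − 205 = -290
Score = 4·116 + 1·(-290) = 174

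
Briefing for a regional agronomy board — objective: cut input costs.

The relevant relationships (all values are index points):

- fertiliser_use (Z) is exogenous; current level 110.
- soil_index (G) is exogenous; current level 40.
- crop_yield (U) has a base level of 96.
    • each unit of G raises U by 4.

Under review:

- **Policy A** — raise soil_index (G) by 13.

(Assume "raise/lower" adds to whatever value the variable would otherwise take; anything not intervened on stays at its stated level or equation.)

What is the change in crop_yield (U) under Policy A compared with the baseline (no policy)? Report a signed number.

52

Baseline:
  G = 40
  U = 96 + 4·40 = 256
Policy A (G + 13):
  G = 40 + 13 = 53
  U = 96 + 4·53 = 308
Change in U: 308 − 256 = 52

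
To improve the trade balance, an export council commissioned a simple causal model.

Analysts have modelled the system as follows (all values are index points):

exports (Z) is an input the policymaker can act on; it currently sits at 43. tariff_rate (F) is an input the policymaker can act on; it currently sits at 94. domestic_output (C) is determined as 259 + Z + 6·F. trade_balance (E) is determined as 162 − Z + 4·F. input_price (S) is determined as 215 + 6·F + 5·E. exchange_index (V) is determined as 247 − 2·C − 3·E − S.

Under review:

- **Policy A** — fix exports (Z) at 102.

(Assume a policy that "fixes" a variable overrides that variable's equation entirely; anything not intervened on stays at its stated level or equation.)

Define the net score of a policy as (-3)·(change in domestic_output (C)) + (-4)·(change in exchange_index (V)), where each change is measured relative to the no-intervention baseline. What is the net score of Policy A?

Baseline:
  Z = 43
  F = 94
  C = 259 + 43 + 6·94 = 866
  E = 162 − 43 + 4·94 = 495
  S = 215 + 6·94 + 5·495 = 3254
  V = 247 − 2·866 − 3·495 − 3254 = -6224
Policy A (Z := 102):
  Z = 102
  F = 94
  C = 259 + 102 + 6·94 = 925
  E = 162 − 102 + 4·94 = 436
  S = 215 + 6·94 + 5·436 = 2959
  V = 247 − 2·925 − 3·436 − 2959 = -5870
ΔC = 925 − 866 = 59; ΔV = -5870 − (-6224) = 354
Score = (-3)·59 + (-4)·354 = -1593

-1593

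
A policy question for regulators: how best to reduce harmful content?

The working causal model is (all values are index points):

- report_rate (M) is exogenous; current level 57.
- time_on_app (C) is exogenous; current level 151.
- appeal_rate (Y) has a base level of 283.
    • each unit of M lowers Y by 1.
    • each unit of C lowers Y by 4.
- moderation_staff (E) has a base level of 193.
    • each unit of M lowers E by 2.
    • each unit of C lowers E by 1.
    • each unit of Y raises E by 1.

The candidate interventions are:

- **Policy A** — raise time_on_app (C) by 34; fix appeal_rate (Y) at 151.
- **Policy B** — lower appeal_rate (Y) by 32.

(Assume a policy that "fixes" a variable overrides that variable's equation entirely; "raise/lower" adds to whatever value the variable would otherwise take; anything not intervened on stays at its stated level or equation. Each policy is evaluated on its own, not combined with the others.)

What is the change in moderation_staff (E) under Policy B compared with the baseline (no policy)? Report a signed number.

Baseline:
  M = 57
  C = 151
  Y = 283 − 57 − 4·151 = -378
  E = 193 − 2·57 − 151 + (-378) = -450
Policy B (Y − 32):
  M = 57
  C = 151
  Y = 283 − 57 − 4·151 (−32 from intervention) = -410
  E = 193 − 2·57 − 151 + (-410) = -482
Change in E: -482 − (-450) = -32

-32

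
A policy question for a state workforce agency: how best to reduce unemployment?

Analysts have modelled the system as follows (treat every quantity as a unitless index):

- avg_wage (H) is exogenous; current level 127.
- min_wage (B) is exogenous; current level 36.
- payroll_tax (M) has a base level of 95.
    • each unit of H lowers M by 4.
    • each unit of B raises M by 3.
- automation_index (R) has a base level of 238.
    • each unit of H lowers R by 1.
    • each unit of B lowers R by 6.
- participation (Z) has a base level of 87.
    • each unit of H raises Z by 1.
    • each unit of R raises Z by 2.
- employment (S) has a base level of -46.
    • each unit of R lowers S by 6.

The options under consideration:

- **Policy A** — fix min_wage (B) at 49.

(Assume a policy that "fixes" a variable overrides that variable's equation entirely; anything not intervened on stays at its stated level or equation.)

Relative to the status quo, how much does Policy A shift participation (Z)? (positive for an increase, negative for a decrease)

Baseline:
  H = 127
  B = 36
  R = 238 − 127 − 6·36 = -105
  Z = 87 + 127 + 2·(-105) = 4
Policy A (B := 49):
  H = 127
  B = 49
  R = 238 − 127 − 6·49 = -183
  Z = 87 + 127 + 2·(-183) = -152
Change in Z: -152 − 4 = -156

-156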